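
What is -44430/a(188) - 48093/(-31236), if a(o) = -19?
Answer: 24363671/10412 ≈ 2340.0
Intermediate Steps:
-44430/a(188) - 48093/(-31236) = -44430/(-19) - 48093/(-31236) = -44430*(-1/19) - 48093*(-1/31236) = 44430/19 + 16031/10412 = 24363671/10412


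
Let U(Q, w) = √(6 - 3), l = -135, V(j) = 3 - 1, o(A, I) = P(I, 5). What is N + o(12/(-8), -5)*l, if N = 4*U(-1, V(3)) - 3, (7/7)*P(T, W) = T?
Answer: 672 + 4*√3 ≈ 678.93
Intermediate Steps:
P(T, W) = T
o(A, I) = I
V(j) = 2
U(Q, w) = √3
N = -3 + 4*√3 (N = 4*√3 - 3 = -3 + 4*√3 ≈ 3.9282)
N + o(12/(-8), -5)*l = (-3 + 4*√3) - 5*(-135) = (-3 + 4*√3) + 675 = 672 + 4*√3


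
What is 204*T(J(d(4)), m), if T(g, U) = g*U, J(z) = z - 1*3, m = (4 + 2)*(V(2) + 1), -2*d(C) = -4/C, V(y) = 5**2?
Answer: -79560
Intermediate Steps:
V(y) = 25
d(C) = 2/C (d(C) = -(-2)/C = 2/C)
m = 156 (m = (4 + 2)*(25 + 1) = 6*26 = 156)
J(z) = -3 + z (J(z) = z - 3 = -3 + z)
T(g, U) = U*g
204*T(J(d(4)), m) = 204*(156*(-3 + 2/4)) = 204*(156*(-3 + 2*(1/4))) = 204*(156*(-3 + 1/2)) = 204*(156*(-5/2)) = 204*(-390) = -79560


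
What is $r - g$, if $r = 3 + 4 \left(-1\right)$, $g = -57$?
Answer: $56$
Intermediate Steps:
$r = -1$ ($r = 3 - 4 = -1$)
$r - g = -1 - -57 = -1 + 57 = 56$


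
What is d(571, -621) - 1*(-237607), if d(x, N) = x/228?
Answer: 54174967/228 ≈ 2.3761e+5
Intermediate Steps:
d(x, N) = x/228 (d(x, N) = x*(1/228) = x/228)
d(571, -621) - 1*(-237607) = (1/228)*571 - 1*(-237607) = 571/228 + 237607 = 54174967/228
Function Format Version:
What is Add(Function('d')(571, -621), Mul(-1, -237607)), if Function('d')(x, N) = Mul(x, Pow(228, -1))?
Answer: Rational(54174967, 228) ≈ 2.3761e+5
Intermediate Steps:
Function('d')(x, N) = Mul(Rational(1, 228), x) (Function('d')(x, N) = Mul(x, Rational(1, 228)) = Mul(Rational(1, 228), x))
Add(Function('d')(571, -621), Mul(-1, -237607)) = Add(Mul(Rational(1, 228), 571), Mul(-1, -237607)) = Add(Rational(571, 228), 237607) = Rational(54174967, 228)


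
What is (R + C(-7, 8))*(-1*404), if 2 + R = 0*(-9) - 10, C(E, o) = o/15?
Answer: 69488/15 ≈ 4632.5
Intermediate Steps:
C(E, o) = o/15 (C(E, o) = o*(1/15) = o/15)
R = -12 (R = -2 + (0*(-9) - 10) = -2 + (0 - 10) = -2 - 10 = -12)
(R + C(-7, 8))*(-1*404) = (-12 + (1/15)*8)*(-1*404) = (-12 + 8/15)*(-404) = -172/15*(-404) = 69488/15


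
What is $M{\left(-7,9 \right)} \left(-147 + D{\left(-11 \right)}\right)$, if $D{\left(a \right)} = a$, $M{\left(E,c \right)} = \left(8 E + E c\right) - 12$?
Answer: $20698$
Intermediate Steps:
$M{\left(E,c \right)} = -12 + 8 E + E c$
$M{\left(-7,9 \right)} \left(-147 + D{\left(-11 \right)}\right) = \left(-12 + 8 \left(-7\right) - 63\right) \left(-147 - 11\right) = \left(-12 - 56 - 63\right) \left(-158\right) = \left(-131\right) \left(-158\right) = 20698$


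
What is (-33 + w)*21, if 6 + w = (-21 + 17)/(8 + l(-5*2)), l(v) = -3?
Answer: -4179/5 ≈ -835.80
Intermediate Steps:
w = -34/5 (w = -6 + (-21 + 17)/(8 - 3) = -6 - 4/5 = -6 - 4*⅕ = -6 - ⅘ = -34/5 ≈ -6.8000)
(-33 + w)*21 = (-33 - 34/5)*21 = -199/5*21 = -4179/5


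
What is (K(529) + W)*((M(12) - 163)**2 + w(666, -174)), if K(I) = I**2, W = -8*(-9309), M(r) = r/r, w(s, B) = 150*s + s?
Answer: 44930431530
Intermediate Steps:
w(s, B) = 151*s
M(r) = 1
W = 74472
(K(529) + W)*((M(12) - 163)**2 + w(666, -174)) = (529**2 + 74472)*((1 - 163)**2 + 151*666) = (279841 + 74472)*((-162)**2 + 100566) = 354313*(26244 + 100566) = 354313*126810 = 44930431530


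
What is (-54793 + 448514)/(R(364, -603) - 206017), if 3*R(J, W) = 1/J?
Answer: -429943332/224970563 ≈ -1.9111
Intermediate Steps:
R(J, W) = 1/(3*J)
(-54793 + 448514)/(R(364, -603) - 206017) = (-54793 + 448514)/((1/3)/364 - 206017) = 393721/((1/3)*(1/364) - 206017) = 393721/(1/1092 - 206017) = 393721/(-224970563/1092) = 393721*(-1092/224970563) = -429943332/224970563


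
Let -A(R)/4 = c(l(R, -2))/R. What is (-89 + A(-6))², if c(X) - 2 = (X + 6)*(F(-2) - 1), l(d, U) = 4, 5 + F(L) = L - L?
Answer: 146689/9 ≈ 16299.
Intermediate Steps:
F(L) = -5 (F(L) = -5 + (L - L) = -5 + 0 = -5)
c(X) = -34 - 6*X (c(X) = 2 + (X + 6)*(-5 - 1) = 2 + (6 + X)*(-6) = 2 + (-36 - 6*X) = -34 - 6*X)
A(R) = 232/R (A(R) = -4*(-34 - 6*4)/R = -4*(-34 - 24)/R = -(-232)/R = 232/R)
(-89 + A(-6))² = (-89 + 232/(-6))² = (-89 + 232*(-⅙))² = (-89 - 116/3)² = (-383/3)² = 146689/9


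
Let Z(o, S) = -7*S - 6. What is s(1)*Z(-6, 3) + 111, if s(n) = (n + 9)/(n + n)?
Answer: -24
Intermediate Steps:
s(n) = (9 + n)/(2*n) (s(n) = (9 + n)/((2*n)) = (9 + n)*(1/(2*n)) = (9 + n)/(2*n))
Z(o, S) = -6 - 7*S
s(1)*Z(-6, 3) + 111 = ((½)*(9 + 1)/1)*(-6 - 7*3) + 111 = ((½)*1*10)*(-6 - 21) + 111 = 5*(-27) + 111 = -135 + 111 = -24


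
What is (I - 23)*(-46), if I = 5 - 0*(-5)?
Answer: 828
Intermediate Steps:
I = 5 (I = 5 - 1*0 = 5 + 0 = 5)
(I - 23)*(-46) = (5 - 23)*(-46) = -18*(-46) = 828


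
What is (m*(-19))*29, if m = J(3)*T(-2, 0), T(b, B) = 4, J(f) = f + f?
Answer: -13224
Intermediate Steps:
J(f) = 2*f
m = 24 (m = (2*3)*4 = 6*4 = 24)
(m*(-19))*29 = (24*(-19))*29 = -456*29 = -13224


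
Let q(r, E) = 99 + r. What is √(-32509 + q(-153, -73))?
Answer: I*√32563 ≈ 180.45*I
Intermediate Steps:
√(-32509 + q(-153, -73)) = √(-32509 + (99 - 153)) = √(-32509 - 54) = √(-32563) = I*√32563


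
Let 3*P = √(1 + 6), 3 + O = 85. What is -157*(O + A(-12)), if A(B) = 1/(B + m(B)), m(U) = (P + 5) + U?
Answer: -41710661/3242 + 471*√7/3242 ≈ -12865.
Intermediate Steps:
O = 82 (O = -3 + 85 = 82)
P = √7/3 (P = √(1 + 6)/3 = √7/3 ≈ 0.88192)
m(U) = 5 + U + √7/3 (m(U) = (√7/3 + 5) + U = (5 + √7/3) + U = 5 + U + √7/3)
A(B) = 1/(5 + 2*B + √7/3) (A(B) = 1/(B + (5 + B + √7/3)) = 1/(5 + 2*B + √7/3))
-157*(O + A(-12)) = -157*(82 + 3/(15 + √7 + 6*(-12))) = -157*(82 + 3/(15 + √7 - 72)) = -157*(82 + 3/(-57 + √7)) = -12874 - 471/(-57 + √7)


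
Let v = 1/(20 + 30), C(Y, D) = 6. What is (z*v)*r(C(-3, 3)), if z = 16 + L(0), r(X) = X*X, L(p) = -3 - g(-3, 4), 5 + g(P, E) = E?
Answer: 252/25 ≈ 10.080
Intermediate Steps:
g(P, E) = -5 + E
L(p) = -2 (L(p) = -3 - (-5 + 4) = -3 - 1*(-1) = -3 + 1 = -2)
v = 1/50 ≈ 0.020000
r(X) = X**2
z = 14 (z = 16 - 2 = 14)
(z*v)*r(C(-3, 3)) = (14*(1/50))*6**2 = (7/25)*36 = 252/25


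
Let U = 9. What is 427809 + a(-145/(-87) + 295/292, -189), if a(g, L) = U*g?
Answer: 124927263/292 ≈ 4.2783e+5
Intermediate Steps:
a(g, L) = 9*g
427809 + a(-145/(-87) + 295/292, -189) = 427809 + 9*(-145/(-87) + 295/292) = 427809 + 9*(-145*(-1/87) + 295*(1/292)) = 427809 + 9*(5/3 + 295/292) = 427809 + 9*(2345/876) = 427809 + 7035/292 = 124927263/292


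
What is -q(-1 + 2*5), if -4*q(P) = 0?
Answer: 0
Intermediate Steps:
q(P) = 0 (q(P) = -¼*0 = 0)
-q(-1 + 2*5) = -1*0 = 0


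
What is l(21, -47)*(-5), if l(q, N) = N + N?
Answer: 470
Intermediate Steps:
l(q, N) = 2*N
l(21, -47)*(-5) = (2*(-47))*(-5) = -94*(-5) = 470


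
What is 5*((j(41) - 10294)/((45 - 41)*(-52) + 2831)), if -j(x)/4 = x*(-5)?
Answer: -47370/2623 ≈ -18.059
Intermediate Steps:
j(x) = 20*x (j(x) = -4*x*(-5) = -(-20)*x = 20*x)
5*((j(41) - 10294)/((45 - 41)*(-52) + 2831)) = 5*((20*41 - 10294)/((45 - 41)*(-52) + 2831)) = 5*((820 - 10294)/(4*(-52) + 2831)) = 5*(-9474/(-208 + 2831)) = 5*(-9474/2623) = -47370/2623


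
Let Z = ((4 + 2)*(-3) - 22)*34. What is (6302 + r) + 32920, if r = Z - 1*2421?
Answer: 35441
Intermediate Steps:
Z = -1360 (Z = (6*(-3) - 22)*34 = (-18 - 22)*34 = -40*34 = -1360)
r = -3781 (r = -1360 - 1*2421 = -1360 - 2421 = -3781)
(6302 + r) + 32920 = (6302 - 3781) + 32920 = 2521 + 32920 = 35441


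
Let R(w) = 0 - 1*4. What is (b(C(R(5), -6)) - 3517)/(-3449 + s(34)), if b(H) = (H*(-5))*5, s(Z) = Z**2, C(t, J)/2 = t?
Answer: 3317/2293 ≈ 1.4466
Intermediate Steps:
R(w) = -4 (R(w) = 0 - 4 = -4)
C(t, J) = 2*t
b(H) = -25*H (b(H) = -5*H*5 = -25*H)
(b(C(R(5), -6)) - 3517)/(-3449 + s(34)) = (-50*(-4) - 3517)/(-3449 + 34**2) = (-25*(-8) - 3517)/(-3449 + 1156) = (200 - 3517)/(-2293) = -3317*(-1/2293) = 3317/2293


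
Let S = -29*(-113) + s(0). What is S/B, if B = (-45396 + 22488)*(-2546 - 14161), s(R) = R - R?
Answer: 3277/382723956 ≈ 8.5623e-6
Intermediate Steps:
s(R) = 0
S = 3277 (S = -29*(-113) + 0 = 3277 + 0 = 3277)
B = 382723956 (B = -22908*(-16707) = 382723956)
S/B = 3277/382723956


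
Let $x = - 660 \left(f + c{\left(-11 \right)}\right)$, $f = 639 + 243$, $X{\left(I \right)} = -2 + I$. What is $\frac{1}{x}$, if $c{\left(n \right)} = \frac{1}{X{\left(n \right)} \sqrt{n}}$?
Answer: $- \frac{24843}{14461607170} + \frac{13 i \sqrt{11}}{954466073220} \approx -1.7179 \cdot 10^{-6} + 4.5173 \cdot 10^{-11} i$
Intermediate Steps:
$c{\left(n \right)} = \frac{1}{\sqrt{n} \left(-2 + n\right)}$ ($c{\left(n \right)} = \frac{1}{\left(-2 + n\right) \sqrt{n}} = \frac{1}{\sqrt{n} \left(-2 + n\right)}$)
$f = 882$
$x = -582120 - \frac{60 i \sqrt{11}}{13}$ ($x = - 660 \left(882 + \frac{1}{i \sqrt{11} \left(-2 - 11\right)}\right) = - 660 \left(882 + \frac{\left(- \frac{1}{11}\right) i \sqrt{11}}{-13}\right) = - 660 \left(882 + - \frac{i \sqrt{11}}{11} \left(- \frac{1}{13}\right)\right) = - 660 \left(882 + \frac{i \sqrt{11}}{143}\right) = -582120 - \frac{60 i \sqrt{11}}{13} \approx -5.8212 \cdot 10^{5} - 15.307 i$)
$\frac{1}{x} = \frac{1}{-582120 - \frac{60 i \sqrt{11}}{13}}$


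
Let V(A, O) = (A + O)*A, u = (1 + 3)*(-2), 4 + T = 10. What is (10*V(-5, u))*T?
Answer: 3900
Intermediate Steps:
T = 6 (T = -4 + 10 = 6)
u = -8 (u = 4*(-2) = -8)
V(A, O) = A*(A + O)
(10*V(-5, u))*T = (10*(-5*(-5 - 8)))*6 = (10*(-5*(-13)))*6 = (10*65)*6 = 650*6 = 3900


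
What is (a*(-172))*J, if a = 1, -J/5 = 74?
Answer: 63640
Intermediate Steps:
J = -370 (J = -5*74 = -370)
(a*(-172))*J = (1*(-172))*(-370) = -172*(-370) = 63640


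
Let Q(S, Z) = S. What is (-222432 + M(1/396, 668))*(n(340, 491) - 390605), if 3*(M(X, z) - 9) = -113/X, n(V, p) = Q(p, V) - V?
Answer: 92669961906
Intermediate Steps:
n(V, p) = p - V
M(X, z) = 9 - 113/(3*X) (M(X, z) = 9 + (-113/X)/3 = 9 - 113/(3*X))
(-222432 + M(1/396, 668))*(n(340, 491) - 390605) = (-222432 + (9 - 113/(3*(1/396))))*((491 - 1*340) - 390605) = (-222432 + (9 - 113/(3*1/396)))*((491 - 340) - 390605) = (-222432 + (9 - 113/3*396))*(151 - 390605) = (-222432 + (9 - 14916))*(-390454) = (-222432 - 14907)*(-390454) = -237339*(-390454) = 92669961906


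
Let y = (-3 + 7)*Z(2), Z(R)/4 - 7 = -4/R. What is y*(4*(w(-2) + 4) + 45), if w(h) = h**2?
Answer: 6160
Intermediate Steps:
Z(R) = 28 - 16/R (Z(R) = 28 + 4*(-4/R) = 28 - 16/R)
y = 80 (y = (-3 + 7)*(28 - 16/2) = 4*(28 - 16*1/2) = 4*(28 - 8) = 4*20 = 80)
y*(4*(w(-2) + 4) + 45) = 80*(4*((-2)**2 + 4) + 45) = 80*(4*(4 + 4) + 45) = 80*(4*8 + 45) = 80*(32 + 45) = 80*77 = 6160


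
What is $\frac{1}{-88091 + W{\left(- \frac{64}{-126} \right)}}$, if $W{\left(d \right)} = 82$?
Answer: $- \frac{1}{88009} \approx -1.1362 \cdot 10^{-5}$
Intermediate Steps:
$\frac{1}{-88091 + W{\left(- \frac{64}{-126} \right)}} = \frac{1}{-88091 + 82} = \frac{1}{-88009} = - \frac{1}{88009}$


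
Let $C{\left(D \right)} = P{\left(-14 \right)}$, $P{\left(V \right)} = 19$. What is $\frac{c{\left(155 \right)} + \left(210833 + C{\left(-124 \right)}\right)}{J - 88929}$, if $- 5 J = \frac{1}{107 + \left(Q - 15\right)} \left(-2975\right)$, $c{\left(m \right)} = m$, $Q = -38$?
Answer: $- \frac{11394378}{4801571} \approx -2.3731$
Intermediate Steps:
$C{\left(D \right)} = 19$
$J = \frac{595}{54}$ ($J = - \frac{\frac{1}{107 - 53} \left(-2975\right)}{5} = - \frac{\frac{1}{54} \left(-2975\right)}{5} = \left(- \frac{1}{5}\right) \left(- \frac{2975}{54}\right) = \frac{595}{54} \approx 11.019$)
$\frac{c{\left(155 \right)} + \left(210833 + C{\left(-124 \right)}\right)}{J - 88929} = \frac{155 + \left(210833 + 19\right)}{\frac{595}{54} - 88929} = \frac{155 + 210852}{- \frac{4801571}{54}} = 211007 \left(- \frac{54}{4801571}\right) = - \frac{11394378}{4801571}$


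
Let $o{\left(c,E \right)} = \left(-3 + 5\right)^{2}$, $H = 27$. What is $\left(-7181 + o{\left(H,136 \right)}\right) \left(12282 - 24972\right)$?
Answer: $91076130$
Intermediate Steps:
$o{\left(c,E \right)} = 4$ ($o{\left(c,E \right)} = 2^{2} = 4$)
$\left(-7181 + o{\left(H,136 \right)}\right) \left(12282 - 24972\right) = \left(-7181 + 4\right) \left(12282 - 24972\right) = \left(-7177\right) \left(-12690\right) = 91076130$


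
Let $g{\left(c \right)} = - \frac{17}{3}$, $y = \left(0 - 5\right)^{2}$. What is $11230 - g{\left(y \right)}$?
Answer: $\frac{33707}{3} \approx 11236.0$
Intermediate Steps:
$y = 25$ ($y = \left(-5\right)^{2} = 25$)
$g{\left(c \right)} = - \frac{17}{3}$ ($g{\left(c \right)} = \left(-17\right) \frac{1}{3} = - \frac{17}{3}$)
$11230 - g{\left(y \right)} = 11230 - - \frac{17}{3} = 11230 + \frac{17}{3} = \frac{33707}{3}$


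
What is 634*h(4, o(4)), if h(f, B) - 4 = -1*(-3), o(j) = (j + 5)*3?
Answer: 4438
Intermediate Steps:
o(j) = 15 + 3*j (o(j) = (5 + j)*3 = 15 + 3*j)
h(f, B) = 7 (h(f, B) = 4 - 1*(-3) = 4 + 3 = 7)
634*h(4, o(4)) = 634*7 = 4438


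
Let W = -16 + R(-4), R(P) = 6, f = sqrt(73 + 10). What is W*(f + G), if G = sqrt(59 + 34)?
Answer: -10*sqrt(83) - 10*sqrt(93) ≈ -187.54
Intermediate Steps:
f = sqrt(83) ≈ 9.1104
G = sqrt(93) ≈ 9.6436
W = -10 (W = -16 + 6 = -10)
W*(f + G) = -10*(sqrt(83) + sqrt(93)) = -10*sqrt(83) - 10*sqrt(93)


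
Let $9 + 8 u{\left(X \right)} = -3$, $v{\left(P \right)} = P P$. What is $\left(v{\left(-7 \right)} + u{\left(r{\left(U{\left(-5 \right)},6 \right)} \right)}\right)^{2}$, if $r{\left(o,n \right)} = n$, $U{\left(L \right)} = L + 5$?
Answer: $\frac{9025}{4} \approx 2256.3$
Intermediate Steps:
$v{\left(P \right)} = P^{2}$
$U{\left(L \right)} = 5 + L$
$u{\left(X \right)} = - \frac{3}{2}$ ($u{\left(X \right)} = - \frac{9}{8} + \frac{1}{8} \left(-3\right) = - \frac{9}{8} - \frac{3}{8} = - \frac{3}{2}$)
$\left(v{\left(-7 \right)} + u{\left(r{\left(U{\left(-5 \right)},6 \right)} \right)}\right)^{2} = \left(\left(-7\right)^{2} - \frac{3}{2}\right)^{2} = \left(49 - \frac{3}{2}\right)^{2} = \left(\frac{95}{2}\right)^{2} = \frac{9025}{4}$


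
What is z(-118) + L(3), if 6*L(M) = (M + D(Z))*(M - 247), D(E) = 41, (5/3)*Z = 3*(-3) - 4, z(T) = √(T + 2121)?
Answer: -5368/3 + √2003 ≈ -1744.6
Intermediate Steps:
z(T) = √(2121 + T)
Z = -39/5 (Z = 3*(3*(-3) - 4)/5 = 3*(-9 - 4)/5 = (⅗)*(-13) = -39/5 ≈ -7.8000)
L(M) = (-247 + M)*(41 + M)/6 (L(M) = ((M + 41)*(M - 247))/6 = ((41 + M)*(-247 + M))/6 = ((-247 + M)*(41 + M))/6 = (-247 + M)*(41 + M)/6)
z(-118) + L(3) = √(2121 - 118) + (-10127/6 - 103/3*3 + (⅙)*3²) = √2003 + (-10127/6 - 103 + (⅙)*9) = √2003 + (-10127/6 - 103 + 3/2) = √2003 - 5368/3 = -5368/3 + √2003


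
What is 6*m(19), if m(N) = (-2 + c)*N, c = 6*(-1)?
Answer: -912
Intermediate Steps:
c = -6
m(N) = -8*N (m(N) = (-2 - 6)*N = -8*N)
6*m(19) = 6*(-8*19) = 6*(-152) = -912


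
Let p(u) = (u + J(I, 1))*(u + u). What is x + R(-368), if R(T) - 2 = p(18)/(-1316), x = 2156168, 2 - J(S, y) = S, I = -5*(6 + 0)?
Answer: 709379480/329 ≈ 2.1562e+6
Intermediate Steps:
I = -30 (I = -5*6 = -30)
J(S, y) = 2 - S
p(u) = 2*u*(32 + u) (p(u) = (u + (2 - 1*(-30)))*(u + u) = (u + (2 + 30))*(2*u) = (u + 32)*(2*u) = (32 + u)*(2*u) = 2*u*(32 + u))
R(T) = 208/329 (R(T) = 2 + (2*18*(32 + 18))/(-1316) = 2 + (2*18*50)*(-1/1316) = 2 + 1800*(-1/1316) = 2 - 450/329 = 208/329)
x + R(-368) = 2156168 + 208/329 = 709379480/329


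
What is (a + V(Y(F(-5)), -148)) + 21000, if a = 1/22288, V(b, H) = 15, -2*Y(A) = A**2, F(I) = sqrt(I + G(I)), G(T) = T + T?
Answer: 468382321/22288 ≈ 21015.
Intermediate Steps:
G(T) = 2*T
F(I) = sqrt(3)*sqrt(I) (F(I) = sqrt(I + 2*I) = sqrt(3*I) = sqrt(3)*sqrt(I))
Y(A) = -A**2/2
a = 1/22288 ≈ 4.4867e-5
(a + V(Y(F(-5)), -148)) + 21000 = (1/22288 + 15) + 21000 = 334321/22288 + 21000 = 468382321/22288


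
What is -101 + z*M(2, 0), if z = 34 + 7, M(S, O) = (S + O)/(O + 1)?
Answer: -19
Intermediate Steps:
M(S, O) = (O + S)/(1 + O)
z = 41
-101 + z*M(2, 0) = -101 + 41*((0 + 2)/(1 + 0)) = -101 + 41*(2/1) = -101 + 41*(1*2) = -101 + 41*2 = -101 + 82 = -19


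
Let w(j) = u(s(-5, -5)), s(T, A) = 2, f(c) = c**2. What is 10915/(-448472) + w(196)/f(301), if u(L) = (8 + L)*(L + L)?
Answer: -970971035/40632011672 ≈ -0.023897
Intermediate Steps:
u(L) = 2*L*(8 + L) (u(L) = (8 + L)*(2*L) = 2*L*(8 + L))
w(j) = 40 (w(j) = 2*2*(8 + 2) = 2*2*10 = 40)
10915/(-448472) + w(196)/f(301) = 10915/(-448472) + 40/(301**2) = 10915*(-1/448472) + 40/90601 = -10915/448472 + 40*(1/90601) = -10915/448472 + 40/90601 = -970971035/40632011672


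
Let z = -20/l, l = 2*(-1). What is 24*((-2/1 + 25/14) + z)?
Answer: 1644/7 ≈ 234.86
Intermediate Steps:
l = -2
z = 10 (z = -20/(-2) = -20*(-1/2) = 10)
24*((-2/1 + 25/14) + z) = 24*((-2/1 + 25/14) + 10) = 24*((-2*1 + 25*(1/14)) + 10) = 24*((-2 + 25/14) + 10) = 24*(-3/14 + 10) = 24*(137/14) = 1644/7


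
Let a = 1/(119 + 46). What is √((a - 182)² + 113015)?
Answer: 2*√994643554/165 ≈ 382.28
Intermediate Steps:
a = 1/165 ≈ 0.0060606
√((a - 182)² + 113015) = √((1/165 - 182)² + 113015) = √((-30029/165)² + 113015) = √(901740841/27225 + 113015) = √(3978574216/27225) = 2*√994643554/165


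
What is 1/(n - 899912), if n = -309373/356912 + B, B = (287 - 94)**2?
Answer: -356912/307895086029 ≈ -1.1592e-6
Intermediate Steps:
B = 37249 (B = 193**2 = 37249)
n = 13294305715/356912 (n = -309373/356912 + 37249 = 13294305715/356912 ≈ 37248.)
1/(n - 899912) = 1/(13294305715/356912 - 899912) = 1/(-307895086029/356912) = -356912/307895086029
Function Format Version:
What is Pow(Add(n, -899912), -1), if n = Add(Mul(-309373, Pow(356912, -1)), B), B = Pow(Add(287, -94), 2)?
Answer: Rational(-356912, 307895086029) ≈ -1.1592e-6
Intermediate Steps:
B = 37249 (B = Pow(193, 2) = 37249)
n = Rational(13294305715, 356912) (n = Add(Mul(-309373, Pow(356912, -1)), 37249) = Add(Mul(-309373, Rational(1, 356912)), 37249) = Add(Rational(-309373, 356912), 37249) = Rational(13294305715, 356912) ≈ 37248.)
Pow(Add(n, -899912), -1) = Pow(Add(Rational(13294305715, 356912), -899912), -1) = Pow(Rational(-307895086029, 356912), -1) = Rational(-356912, 307895086029)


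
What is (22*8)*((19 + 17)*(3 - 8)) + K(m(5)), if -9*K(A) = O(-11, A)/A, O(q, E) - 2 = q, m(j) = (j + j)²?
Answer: -3167999/100 ≈ -31680.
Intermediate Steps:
m(j) = 4*j² (m(j) = (2*j)² = 4*j²)
O(q, E) = 2 + q
K(A) = 1/A (K(A) = -(2 - 11)/(9*A) = -(-1)/A = 1/A)
(22*8)*((19 + 17)*(3 - 8)) + K(m(5)) = (22*8)*((19 + 17)*(3 - 8)) + 1/(4*5²) = 176*(36*(-5)) + 1/(4*25) = 176*(-180) + 1/100 = -31680 + 1/100 = -3167999/100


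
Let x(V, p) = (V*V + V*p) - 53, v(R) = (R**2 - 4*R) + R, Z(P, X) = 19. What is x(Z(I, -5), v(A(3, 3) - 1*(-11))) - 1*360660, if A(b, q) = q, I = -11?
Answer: -357426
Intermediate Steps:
v(R) = R**2 - 3*R
x(V, p) = -53 + V**2 + V*p (x(V, p) = (V**2 + V*p) - 53 = -53 + V**2 + V*p)
x(Z(I, -5), v(A(3, 3) - 1*(-11))) - 1*360660 = (-53 + 19**2 + 19*((3 - 1*(-11))*(-3 + (3 - 1*(-11))))) - 1*360660 = (-53 + 361 + 19*((3 + 11)*(-3 + (3 + 11)))) - 360660 = (-53 + 361 + 19*(14*(-3 + 14))) - 360660 = (-53 + 361 + 19*(14*11)) - 360660 = (-53 + 361 + 19*154) - 360660 = (-53 + 361 + 2926) - 360660 = 3234 - 360660 = -357426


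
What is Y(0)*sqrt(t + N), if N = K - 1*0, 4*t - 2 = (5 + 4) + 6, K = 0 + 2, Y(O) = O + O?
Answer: 0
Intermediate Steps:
Y(O) = 2*O
K = 2
t = 17/4 (t = 1/2 + ((5 + 4) + 6)/4 = 1/2 + (9 + 6)/4 = 1/2 + (1/4)*15 = 1/2 + 15/4 = 17/4 ≈ 4.2500)
N = 2 (N = 2 - 1*0 = 2 + 0 = 2)
Y(0)*sqrt(t + N) = (2*0)*sqrt(17/4 + 2) = 0*sqrt(25/4) = 0*(5/2) = 0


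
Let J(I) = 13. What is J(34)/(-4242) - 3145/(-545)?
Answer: 2666801/462378 ≈ 5.7676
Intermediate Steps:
J(34)/(-4242) - 3145/(-545) = 13/(-4242) - 3145/(-545) = 13*(-1/4242) - 3145*(-1/545) = -13/4242 + 629/109 = 2666801/462378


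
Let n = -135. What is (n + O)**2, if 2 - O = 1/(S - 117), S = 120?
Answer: 160000/9 ≈ 17778.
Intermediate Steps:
O = 5/3 (O = 2 - 1/(120 - 117) = 2 - 1/3 = 5/3 ≈ 1.6667)
(n + O)**2 = (-135 + 5/3)**2 = (-400/3)**2 = 160000/9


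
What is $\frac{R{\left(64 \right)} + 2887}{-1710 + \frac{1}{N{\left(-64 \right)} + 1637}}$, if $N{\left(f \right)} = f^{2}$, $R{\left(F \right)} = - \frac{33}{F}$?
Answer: $- \frac{1059085755}{627419456} \approx -1.688$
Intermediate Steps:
$\frac{R{\left(64 \right)} + 2887}{-1710 + \frac{1}{N{\left(-64 \right)} + 1637}} = \frac{- \frac{33}{64} + 2887}{-1710 + \frac{1}{\left(-64\right)^{2} + 1637}} = \frac{\left(-33\right) \frac{1}{64} + 2887}{-1710 + \frac{1}{4096 + 1637}} = \frac{- \frac{33}{64} + 2887}{-1710 + \frac{1}{5733}} = \frac{184735}{64 \left(-1710 + \frac{1}{5733}\right)} = \frac{184735}{64 \left(- \frac{9803429}{5733}\right)} = \frac{184735}{64} \left(- \frac{5733}{9803429}\right) = - \frac{1059085755}{627419456}$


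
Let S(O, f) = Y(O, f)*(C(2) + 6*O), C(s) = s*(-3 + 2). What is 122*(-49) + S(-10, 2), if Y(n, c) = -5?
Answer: -5668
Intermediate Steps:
C(s) = -s (C(s) = s*(-1) = -s)
S(O, f) = 10 - 30*O (S(O, f) = -5*(-1*2 + 6*O) = -5*(-2 + 6*O) = 10 - 30*O)
122*(-49) + S(-10, 2) = 122*(-49) + (10 - 30*(-10)) = -5978 + (10 + 300) = -5978 + 310 = -5668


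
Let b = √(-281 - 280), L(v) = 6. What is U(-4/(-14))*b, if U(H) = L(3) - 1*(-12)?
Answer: 18*I*√561 ≈ 426.34*I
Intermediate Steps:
U(H) = 18 (U(H) = 6 - 1*(-12) = 6 + 12 = 18)
b = I*√561 (b = √(-561) = I*√561 ≈ 23.685*I)
U(-4/(-14))*b = 18*(I*√561) = 18*I*√561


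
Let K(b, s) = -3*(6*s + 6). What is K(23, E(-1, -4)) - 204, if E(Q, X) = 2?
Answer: -258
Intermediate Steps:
K(b, s) = -18 - 18*s (K(b, s) = -3*(6 + 6*s) = -18 - 18*s)
K(23, E(-1, -4)) - 204 = (-18 - 18*2) - 204 = (-18 - 36) - 204 = -54 - 204 = -258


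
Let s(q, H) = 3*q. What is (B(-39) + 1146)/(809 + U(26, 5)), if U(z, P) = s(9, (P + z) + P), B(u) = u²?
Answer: 2667/836 ≈ 3.1902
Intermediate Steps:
U(z, P) = 27 (U(z, P) = 3*9 = 27)
(B(-39) + 1146)/(809 + U(26, 5)) = ((-39)² + 1146)/(809 + 27) = (1521 + 1146)/836 = 2667*(1/836) = 2667/836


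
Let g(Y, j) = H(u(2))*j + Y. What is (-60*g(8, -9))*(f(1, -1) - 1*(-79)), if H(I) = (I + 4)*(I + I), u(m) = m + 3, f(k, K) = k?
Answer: 3849600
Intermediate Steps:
u(m) = 3 + m
H(I) = 2*I*(4 + I) (H(I) = (4 + I)*(2*I) = 2*I*(4 + I))
g(Y, j) = Y + 90*j (g(Y, j) = (2*(3 + 2)*(4 + (3 + 2)))*j + Y = (2*5*(4 + 5))*j + Y = (2*5*9)*j + Y = 90*j + Y = Y + 90*j)
(-60*g(8, -9))*(f(1, -1) - 1*(-79)) = (-60*(8 + 90*(-9)))*(1 - 1*(-79)) = (-60*(8 - 810))*(1 + 79) = -60*(-802)*80 = 48120*80 = 3849600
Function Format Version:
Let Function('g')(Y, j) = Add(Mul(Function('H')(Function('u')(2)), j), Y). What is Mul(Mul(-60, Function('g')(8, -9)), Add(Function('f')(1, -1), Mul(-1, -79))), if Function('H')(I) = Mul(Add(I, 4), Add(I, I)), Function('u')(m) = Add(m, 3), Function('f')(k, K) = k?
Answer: 3849600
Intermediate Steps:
Function('u')(m) = Add(3, m)
Function('H')(I) = Mul(2, I, Add(4, I)) (Function('H')(I) = Mul(Add(4, I), Mul(2, I)) = Mul(2, I, Add(4, I)))
Function('g')(Y, j) = Add(Y, Mul(90, j)) (Function('g')(Y, j) = Add(Mul(Mul(2, Add(3, 2), Add(4, Add(3, 2))), j), Y) = Add(Mul(Mul(2, 5, Add(4, 5)), j), Y) = Add(Mul(Mul(2, 5, 9), j), Y) = Add(Mul(90, j), Y) = Add(Y, Mul(90, j)))
Mul(Mul(-60, Function('g')(8, -9)), Add(Function('f')(1, -1), Mul(-1, -79))) = Mul(Mul(-60, Add(8, Mul(90, -9))), Add(1, Mul(-1, -79))) = Mul(Mul(-60, Add(8, -810)), Add(1, 79)) = Mul(Mul(-60, -802), 80) = Mul(48120, 80) = 3849600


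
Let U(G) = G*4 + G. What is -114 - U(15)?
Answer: -189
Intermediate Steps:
U(G) = 5*G (U(G) = 4*G + G = 5*G)
-114 - U(15) = -114 - 5*15 = -114 - 1*75 = -114 - 75 = -189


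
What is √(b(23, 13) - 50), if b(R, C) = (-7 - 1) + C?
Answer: 3*I*√5 ≈ 6.7082*I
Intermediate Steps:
b(R, C) = -8 + C
√(b(23, 13) - 50) = √((-8 + 13) - 50) = √(5 - 50) = √(-45) = 3*I*√5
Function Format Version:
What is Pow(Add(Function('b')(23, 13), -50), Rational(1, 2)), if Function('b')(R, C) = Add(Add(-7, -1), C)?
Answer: Mul(3, I, Pow(5, Rational(1, 2))) ≈ Mul(6.7082, I)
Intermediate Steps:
Function('b')(R, C) = Add(-8, C)
Pow(Add(Function('b')(23, 13), -50), Rational(1, 2)) = Pow(Add(Add(-8, 13), -50), Rational(1, 2)) = Pow(Add(5, -50), Rational(1, 2)) = Pow(-45, Rational(1, 2)) = Mul(3, I, Pow(5, Rational(1, 2)))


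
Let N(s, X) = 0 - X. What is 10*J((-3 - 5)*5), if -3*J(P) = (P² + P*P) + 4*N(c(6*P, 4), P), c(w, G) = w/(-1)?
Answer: -11200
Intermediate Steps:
c(w, G) = -w (c(w, G) = w*(-1) = -w)
N(s, X) = -X
J(P) = -2*P²/3 + 4*P/3 (J(P) = -((P² + P*P) + 4*(-P))/3 = -((P² + P²) - 4*P)/3 = -(2*P² - 4*P)/3 = -(-4*P + 2*P²)/3 = -2*P²/3 + 4*P/3)
10*J((-3 - 5)*5) = 10*(2*((-3 - 5)*5)*(2 - (-3 - 5)*5)/3) = 10*(2*(-8*5)*(2 - (-8)*5)/3) = 10*((⅔)*(-40)*(2 - 1*(-40))) = 10*((⅔)*(-40)*(2 + 40)) = 10*((⅔)*(-40)*42) = 10*(-1120) = -11200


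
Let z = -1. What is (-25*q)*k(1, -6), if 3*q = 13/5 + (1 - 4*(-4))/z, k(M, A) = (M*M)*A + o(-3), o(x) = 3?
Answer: -360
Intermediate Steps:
k(M, A) = 3 + A*M**2 (k(M, A) = (M*M)*A + 3 = M**2*A + 3 = A*M**2 + 3 = 3 + A*M**2)
q = -24/5 (q = (13/5 + (1 - 4*(-4))/(-1))/3 = (13*(1/5) + (1 + 16)*(-1))/3 = (13/5 + 17*(-1))/3 = (13/5 - 17)/3 = (1/3)*(-72/5) = -24/5 ≈ -4.8000)
(-25*q)*k(1, -6) = (-25*(-24/5))*(3 - 6*1**2) = 120*(3 - 6*1) = 120*(3 - 6) = 120*(-3) = -360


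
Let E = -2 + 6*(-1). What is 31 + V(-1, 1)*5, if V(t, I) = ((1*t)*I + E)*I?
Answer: -14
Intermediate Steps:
E = -8 (E = -2 - 6 = -8)
V(t, I) = I*(-8 + I*t) (V(t, I) = ((1*t)*I - 8)*I = (t*I - 8)*I = (I*t - 8)*I = (-8 + I*t)*I = I*(-8 + I*t))
31 + V(-1, 1)*5 = 31 + (1*(-8 + 1*(-1)))*5 = 31 + (1*(-8 - 1))*5 = 31 + (1*(-9))*5 = 31 - 9*5 = 31 - 45 = -14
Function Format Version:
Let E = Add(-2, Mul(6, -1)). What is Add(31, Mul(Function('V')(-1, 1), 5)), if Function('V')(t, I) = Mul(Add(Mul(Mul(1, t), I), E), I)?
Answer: -14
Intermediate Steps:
E = -8 (E = Add(-2, -6) = -8)
Function('V')(t, I) = Mul(I, Add(-8, Mul(I, t))) (Function('V')(t, I) = Mul(Add(Mul(Mul(1, t), I), -8), I) = Mul(Add(Mul(t, I), -8), I) = Mul(Add(Mul(I, t), -8), I) = Mul(Add(-8, Mul(I, t)), I) = Mul(I, Add(-8, Mul(I, t))))
Add(31, Mul(Function('V')(-1, 1), 5)) = Add(31, Mul(Mul(1, Add(-8, Mul(1, -1))), 5)) = Add(31, Mul(Mul(1, Add(-8, -1)), 5)) = Add(31, Mul(Mul(1, -9), 5)) = Add(31, Mul(-9, 5)) = Add(31, -45) = -14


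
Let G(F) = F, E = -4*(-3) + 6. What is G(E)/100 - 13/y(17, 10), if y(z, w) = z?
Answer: -497/850 ≈ -0.58471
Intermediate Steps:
E = 18 (E = 12 + 6 = 18)
G(E)/100 - 13/y(17, 10) = 18/100 - 13/17 = 18*(1/100) - 13*1/17 = 9/50 - 13/17 = -497/850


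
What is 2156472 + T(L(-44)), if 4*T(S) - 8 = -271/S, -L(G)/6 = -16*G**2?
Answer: 1603174526705/743424 ≈ 2.1565e+6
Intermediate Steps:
L(G) = 96*G**2 (L(G) = -(-96)*G**2 = 96*G**2)
T(S) = 2 - 271/(4*S) (T(S) = 2 + (-271/S)/4 = 2 - 271/(4*S))
2156472 + T(L(-44)) = 2156472 + (2 - 271/(4*(96*(-44)**2))) = 2156472 + (2 - 271/(4*(96*1936))) = 2156472 + (2 - 271/4/185856) = 2156472 + (2 - 271/4*1/185856) = 2156472 + (2 - 271/743424) = 2156472 + 1486577/743424 = 1603174526705/743424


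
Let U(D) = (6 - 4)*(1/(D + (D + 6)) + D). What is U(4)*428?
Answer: 24396/7 ≈ 3485.1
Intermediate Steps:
U(D) = 2*D + 2/(6 + 2*D) (U(D) = 2*(1/(D + (6 + D)) + D) = 2*(1/(6 + 2*D) + D) = 2*(D + 1/(6 + 2*D)) = 2*D + 2/(6 + 2*D))
U(4)*428 = ((1 + 2*4² + 6*4)/(3 + 4))*428 = ((1 + 2*16 + 24)/7)*428 = ((1 + 32 + 24)/7)*428 = ((⅐)*57)*428 = (57/7)*428 = 24396/7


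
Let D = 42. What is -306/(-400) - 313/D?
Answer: -28087/4200 ≈ -6.6874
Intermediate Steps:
-306/(-400) - 313/D = -306/(-400) - 313/42 = -306*(-1/400) - 313*1/42 = 153/200 - 313/42 = -28087/4200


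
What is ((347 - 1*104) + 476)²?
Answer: 516961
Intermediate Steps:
((347 - 1*104) + 476)² = ((347 - 104) + 476)² = (243 + 476)² = 719² = 516961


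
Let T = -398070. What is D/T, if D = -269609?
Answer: 269609/398070 ≈ 0.67729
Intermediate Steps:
D/T = -269609/(-398070) = -269609*(-1/398070) = 269609/398070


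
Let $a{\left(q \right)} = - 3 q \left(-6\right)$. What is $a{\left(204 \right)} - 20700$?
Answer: $-17028$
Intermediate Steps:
$a{\left(q \right)} = 18 q$
$a{\left(204 \right)} - 20700 = 18 \cdot 204 - 20700 = 3672 - 20700 = -17028$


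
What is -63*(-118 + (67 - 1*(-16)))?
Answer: 2205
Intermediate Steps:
-63*(-118 + (67 - 1*(-16))) = -63*(-118 + (67 + 16)) = -63*(-118 + 83) = -63*(-35) = 2205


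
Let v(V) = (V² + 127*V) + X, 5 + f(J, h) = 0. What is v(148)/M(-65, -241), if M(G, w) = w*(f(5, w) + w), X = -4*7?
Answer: 496/723 ≈ 0.68603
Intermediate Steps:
X = -28
f(J, h) = -5 (f(J, h) = -5 + 0 = -5)
M(G, w) = w*(-5 + w)
v(V) = -28 + V² + 127*V (v(V) = (V² + 127*V) - 28 = -28 + V² + 127*V)
v(148)/M(-65, -241) = (-28 + 148² + 127*148)/((-241*(-5 - 241))) = (-28 + 21904 + 18796)/((-241*(-246))) = 40672/59286 = 40672*(1/59286) = 496/723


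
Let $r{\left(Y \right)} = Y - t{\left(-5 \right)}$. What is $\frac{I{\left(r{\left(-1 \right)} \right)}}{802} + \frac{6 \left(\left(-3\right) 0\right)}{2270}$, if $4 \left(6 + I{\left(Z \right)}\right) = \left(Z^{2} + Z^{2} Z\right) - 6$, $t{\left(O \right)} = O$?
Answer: $\frac{25}{1604} \approx 0.015586$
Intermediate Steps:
$r{\left(Y \right)} = 5 + Y$ ($r{\left(Y \right)} = Y - -5 = Y + 5 = 5 + Y$)
$I{\left(Z \right)} = - \frac{15}{2} + \frac{Z^{2}}{4} + \frac{Z^{3}}{4}$ ($I{\left(Z \right)} = -6 + \frac{\left(Z^{2} + Z^{2} Z\right) - 6}{4} = -6 + \frac{\left(Z^{2} + Z^{3}\right) - 6}{4} = -6 + \frac{-6 + Z^{2} + Z^{3}}{4} = -6 + \left(- \frac{3}{2} + \frac{Z^{2}}{4} + \frac{Z^{3}}{4}\right) = - \frac{15}{2} + \frac{Z^{2}}{4} + \frac{Z^{3}}{4}$)
$\frac{I{\left(r{\left(-1 \right)} \right)}}{802} + \frac{6 \left(\left(-3\right) 0\right)}{2270} = \frac{- \frac{15}{2} + \frac{\left(5 - 1\right)^{2}}{4} + \frac{\left(5 - 1\right)^{3}}{4}}{802} + \frac{6 \left(\left(-3\right) 0\right)}{2270} = \left(- \frac{15}{2} + \frac{4^{2}}{4} + \frac{4^{3}}{4}\right) \frac{1}{802} + 6 \cdot 0 \cdot \frac{1}{2270} = \left(- \frac{15}{2} + \frac{1}{4} \cdot 16 + \frac{1}{4} \cdot 64\right) \frac{1}{802} + 0 \cdot \frac{1}{2270} = \left(- \frac{15}{2} + 4 + 16\right) \frac{1}{802} + 0 = \frac{25}{2} \cdot \frac{1}{802} + 0 = \frac{25}{1604} + 0 = \frac{25}{1604}$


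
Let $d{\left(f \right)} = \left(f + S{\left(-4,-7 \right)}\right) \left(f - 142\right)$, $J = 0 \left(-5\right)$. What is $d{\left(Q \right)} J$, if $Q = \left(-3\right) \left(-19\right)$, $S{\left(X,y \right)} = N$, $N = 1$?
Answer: $0$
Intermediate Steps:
$S{\left(X,y \right)} = 1$
$J = 0$
$Q = 57$
$d{\left(f \right)} = \left(1 + f\right) \left(-142 + f\right)$ ($d{\left(f \right)} = \left(f + 1\right) \left(f - 142\right) = \left(1 + f\right) \left(-142 + f\right)$)
$d{\left(Q \right)} J = \left(-142 + 57^{2} - 8037\right) 0 = \left(-142 + 3249 - 8037\right) 0 = \left(-4930\right) 0 = 0$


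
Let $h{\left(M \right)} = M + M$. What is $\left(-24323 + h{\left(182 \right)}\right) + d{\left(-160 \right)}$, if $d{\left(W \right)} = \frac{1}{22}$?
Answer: $- \frac{527097}{22} \approx -23959.0$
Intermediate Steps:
$h{\left(M \right)} = 2 M$
$d{\left(W \right)} = \frac{1}{22}$
$\left(-24323 + h{\left(182 \right)}\right) + d{\left(-160 \right)} = \left(-24323 + 2 \cdot 182\right) + \frac{1}{22} = \left(-24323 + 364\right) + \frac{1}{22} = -23959 + \frac{1}{22} = - \frac{527097}{22}$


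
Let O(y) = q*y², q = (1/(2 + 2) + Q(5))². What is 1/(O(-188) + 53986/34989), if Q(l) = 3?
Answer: 34989/13062182455 ≈ 2.6786e-6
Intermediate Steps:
q = 169/16 (q = (1/(2 + 2) + 3)² = (1/4 + 3)² = (¼ + 3)² = (13/4)² = 169/16 ≈ 10.563)
O(y) = 169*y²/16
1/(O(-188) + 53986/34989) = 1/((169/16)*(-188)² + 53986/34989) = 1/((169/16)*35344 + 53986*(1/34989)) = 1/(373321 + 53986/34989) = 1/(13062182455/34989) = 34989/13062182455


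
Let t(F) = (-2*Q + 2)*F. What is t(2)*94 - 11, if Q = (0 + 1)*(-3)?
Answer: 1493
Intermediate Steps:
Q = -3 (Q = 1*(-3) = -3)
t(F) = 8*F (t(F) = (-2*(-3) + 2)*F = (6 + 2)*F = 8*F)
t(2)*94 - 11 = (8*2)*94 - 11 = 16*94 - 11 = 1504 - 11 = 1493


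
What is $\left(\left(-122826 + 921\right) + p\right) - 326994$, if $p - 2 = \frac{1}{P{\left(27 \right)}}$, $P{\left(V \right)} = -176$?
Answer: $- \frac{79005873}{176} \approx -4.489 \cdot 10^{5}$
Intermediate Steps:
$p = \frac{351}{176}$ ($p = 2 + \frac{1}{-176} = 2 - \frac{1}{176} = \frac{351}{176} \approx 1.9943$)
$\left(\left(-122826 + 921\right) + p\right) - 326994 = \left(\left(-122826 + 921\right) + \frac{351}{176}\right) - 326994 = \left(-121905 + \frac{351}{176}\right) - 326994 = - \frac{21454929}{176} - 326994 = - \frac{79005873}{176}$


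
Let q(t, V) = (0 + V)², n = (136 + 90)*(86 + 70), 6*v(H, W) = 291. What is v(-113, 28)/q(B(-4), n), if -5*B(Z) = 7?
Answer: 97/2485971072 ≈ 3.9019e-8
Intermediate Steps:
v(H, W) = 97/2 (v(H, W) = (⅙)*291 = 97/2)
B(Z) = -7/5 (B(Z) = -⅕*7 = -7/5)
n = 35256 (n = 226*156 = 35256)
q(t, V) = V²
v(-113, 28)/q(B(-4), n) = 97/(2*(35256²)) = (97/2)/1242985536 = (97/2)*(1/1242985536) = 97/2485971072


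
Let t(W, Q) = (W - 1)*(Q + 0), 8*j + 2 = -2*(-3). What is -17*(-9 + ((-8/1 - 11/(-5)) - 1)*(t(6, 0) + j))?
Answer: 1054/5 ≈ 210.80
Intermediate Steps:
j = ½ (j = -¼ + (-2*(-3))/8 = -¼ + (⅛)*6 = -¼ + ¾ = ½ ≈ 0.50000)
t(W, Q) = Q*(-1 + W) (t(W, Q) = (-1 + W)*Q = Q*(-1 + W))
-17*(-9 + ((-8/1 - 11/(-5)) - 1)*(t(6, 0) + j)) = -17*(-9 + ((-8/1 - 11/(-5)) - 1)*(0*(-1 + 6) + ½)) = -17*(-9 + ((-8*1 - 11*(-⅕)) - 1)*(0*5 + ½)) = -17*(-9 + ((-8 + 11/5) - 1)*(0 + ½)) = -17*(-9 + (-29/5 - 1)*(½)) = -17*(-9 - 34/5*½) = -17*(-9 - 17/5) = -17*(-62/5) = 1054/5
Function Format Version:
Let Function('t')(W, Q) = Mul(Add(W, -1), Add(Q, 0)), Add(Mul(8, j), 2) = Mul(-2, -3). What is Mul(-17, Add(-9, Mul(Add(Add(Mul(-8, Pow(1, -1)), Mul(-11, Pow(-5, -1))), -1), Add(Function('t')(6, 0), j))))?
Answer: Rational(1054, 5) ≈ 210.80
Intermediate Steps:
j = Rational(1, 2) (j = Add(Rational(-1, 4), Mul(Rational(1, 8), Mul(-2, -3))) = Add(Rational(-1, 4), Mul(Rational(1, 8), 6)) = Add(Rational(-1, 4), Rational(3, 4)) = Rational(1, 2) ≈ 0.50000)
Function('t')(W, Q) = Mul(Q, Add(-1, W)) (Function('t')(W, Q) = Mul(Add(-1, W), Q) = Mul(Q, Add(-1, W)))
Mul(-17, Add(-9, Mul(Add(Add(Mul(-8, Pow(1, -1)), Mul(-11, Pow(-5, -1))), -1), Add(Function('t')(6, 0), j)))) = Mul(-17, Add(-9, Mul(Add(Add(Mul(-8, Pow(1, -1)), Mul(-11, Pow(-5, -1))), -1), Add(Mul(0, Add(-1, 6)), Rational(1, 2))))) = Mul(-17, Add(-9, Mul(Add(Add(Mul(-8, 1), Mul(-11, Rational(-1, 5))), -1), Add(Mul(0, 5), Rational(1, 2))))) = Mul(-17, Add(-9, Mul(Add(Add(-8, Rational(11, 5)), -1), Add(0, Rational(1, 2))))) = Mul(-17, Add(-9, Mul(Add(Rational(-29, 5), -1), Rational(1, 2)))) = Mul(-17, Add(-9, Mul(Rational(-34, 5), Rational(1, 2)))) = Mul(-17, Add(-9, Rational(-17, 5))) = Mul(-17, Rational(-62, 5)) = Rational(1054, 5)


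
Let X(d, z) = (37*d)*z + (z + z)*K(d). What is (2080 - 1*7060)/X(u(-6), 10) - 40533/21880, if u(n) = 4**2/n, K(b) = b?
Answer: 835101/284440 ≈ 2.9359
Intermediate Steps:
u(n) = 16/n
X(d, z) = 39*d*z (X(d, z) = (37*d)*z + (z + z)*d = 37*d*z + (2*z)*d = 37*d*z + 2*d*z = 39*d*z)
(2080 - 1*7060)/X(u(-6), 10) - 40533/21880 = (2080 - 1*7060)/((39*(16/(-6))*10)) - 40533/21880 = (2080 - 7060)/((39*(16*(-1/6))*10)) - 40533*1/21880 = -4980/(39*(-8/3)*10) - 40533/21880 = -4980/(-1040) - 40533/21880 = -4980*(-1/1040) - 40533/21880 = 249/52 - 40533/21880 = 835101/284440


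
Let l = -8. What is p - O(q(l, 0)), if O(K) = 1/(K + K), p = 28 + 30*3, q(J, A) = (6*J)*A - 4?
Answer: 945/8 ≈ 118.13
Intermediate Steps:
q(J, A) = -4 + 6*A*J (q(J, A) = 6*A*J - 4 = -4 + 6*A*J)
p = 118 (p = 28 + 90 = 118)
O(K) = 1/(2*K)
p - O(q(l, 0)) = 118 - 1/(2*(-4 + 6*0*(-8))) = 118 - 1/(2*(-4 + 0)) = 118 - 1/(2*(-4)) = 118 - (-1)/(2*4) = 118 - 1*(-⅛) = 118 + ⅛ = 945/8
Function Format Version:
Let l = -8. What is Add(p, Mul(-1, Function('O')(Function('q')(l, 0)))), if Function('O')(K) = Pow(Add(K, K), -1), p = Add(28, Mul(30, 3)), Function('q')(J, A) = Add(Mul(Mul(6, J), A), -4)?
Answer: Rational(945, 8) ≈ 118.13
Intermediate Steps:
Function('q')(J, A) = Add(-4, Mul(6, A, J)) (Function('q')(J, A) = Add(Mul(6, A, J), -4) = Add(-4, Mul(6, A, J)))
p = 118 (p = Add(28, 90) = 118)
Function('O')(K) = Mul(Rational(1, 2), Pow(K, -1)) (Function('O')(K) = Pow(Mul(2, K), -1) = Mul(Rational(1, 2), Pow(K, -1)))
Add(p, Mul(-1, Function('O')(Function('q')(l, 0)))) = Add(118, Mul(-1, Mul(Rational(1, 2), Pow(Add(-4, Mul(6, 0, -8)), -1)))) = Add(118, Mul(-1, Mul(Rational(1, 2), Pow(Add(-4, 0), -1)))) = Add(118, Mul(-1, Mul(Rational(1, 2), Pow(-4, -1)))) = Add(118, Mul(-1, Mul(Rational(1, 2), Rational(-1, 4)))) = Add(118, Mul(-1, Rational(-1, 8))) = Add(118, Rational(1, 8)) = Rational(945, 8)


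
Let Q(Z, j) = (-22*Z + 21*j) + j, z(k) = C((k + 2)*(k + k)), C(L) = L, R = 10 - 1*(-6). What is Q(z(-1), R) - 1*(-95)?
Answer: 491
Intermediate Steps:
R = 16 (R = 10 + 6 = 16)
z(k) = 2*k*(2 + k) (z(k) = (k + 2)*(k + k) = (2 + k)*(2*k) = 2*k*(2 + k))
Q(Z, j) = -22*Z + 22*j
Q(z(-1), R) - 1*(-95) = (-44*(-1)*(2 - 1) + 22*16) - 1*(-95) = (-44*(-1) + 352) + 95 = (-22*(-2) + 352) + 95 = (44 + 352) + 95 = 396 + 95 = 491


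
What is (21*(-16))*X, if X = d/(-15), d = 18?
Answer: 2016/5 ≈ 403.20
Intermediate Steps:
X = -6/5 (X = 18/(-15) = 18*(-1/15) = -6/5 ≈ -1.2000)
(21*(-16))*X = (21*(-16))*(-6/5) = -336*(-6/5) = 2016/5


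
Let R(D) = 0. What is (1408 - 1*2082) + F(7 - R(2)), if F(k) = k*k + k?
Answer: -618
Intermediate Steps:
F(k) = k + k**2 (F(k) = k**2 + k = k + k**2)
(1408 - 1*2082) + F(7 - R(2)) = (1408 - 1*2082) + (7 - 1*0)*(1 + (7 - 1*0)) = (1408 - 2082) + (7 + 0)*(1 + (7 + 0)) = -674 + 7*(1 + 7) = -674 + 7*8 = -674 + 56 = -618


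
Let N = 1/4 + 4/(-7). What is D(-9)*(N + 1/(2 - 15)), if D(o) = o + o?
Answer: 1305/182 ≈ 7.1703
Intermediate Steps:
N = -9/28 (N = 1*(1/4) + 4*(-1/7) = 1/4 - 4/7 = -9/28 ≈ -0.32143)
D(o) = 2*o
D(-9)*(N + 1/(2 - 15)) = (2*(-9))*(-9/28 + 1/(2 - 15)) = -18*(-9/28 + 1/(-13)) = -18*(-9/28 - 1/13) = -18*(-145/364) = 1305/182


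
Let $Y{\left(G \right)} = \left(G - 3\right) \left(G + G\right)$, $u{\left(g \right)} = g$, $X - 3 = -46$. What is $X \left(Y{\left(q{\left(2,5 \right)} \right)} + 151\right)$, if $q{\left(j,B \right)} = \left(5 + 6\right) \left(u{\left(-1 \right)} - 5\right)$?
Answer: $-398137$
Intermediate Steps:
$X = -43$ ($X = 3 - 46 = -43$)
$q{\left(j,B \right)} = -66$ ($q{\left(j,B \right)} = \left(5 + 6\right) \left(-1 - 5\right) = 11 \left(-6\right) = -66$)
$Y{\left(G \right)} = 2 G \left(-3 + G\right)$ ($Y{\left(G \right)} = \left(-3 + G\right) 2 G = 2 G \left(-3 + G\right)$)
$X \left(Y{\left(q{\left(2,5 \right)} \right)} + 151\right) = - 43 \left(2 \left(-66\right) \left(-3 - 66\right) + 151\right) = - 43 \left(2 \left(-66\right) \left(-69\right) + 151\right) = - 43 \left(9108 + 151\right) = \left(-43\right) 9259 = -398137$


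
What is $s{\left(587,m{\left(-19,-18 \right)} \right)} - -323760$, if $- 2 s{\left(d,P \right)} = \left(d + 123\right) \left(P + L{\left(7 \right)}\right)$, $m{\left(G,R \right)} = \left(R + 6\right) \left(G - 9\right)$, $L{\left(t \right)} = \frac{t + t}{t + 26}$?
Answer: $\frac{6742870}{33} \approx 2.0433 \cdot 10^{5}$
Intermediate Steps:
$L{\left(t \right)} = \frac{2 t}{26 + t}$
$m{\left(G,R \right)} = \left(-9 + G\right) \left(6 + R\right)$ ($m{\left(G,R \right)} = \left(6 + R\right) \left(-9 + G\right) = \left(-9 + G\right) \left(6 + R\right)$)
$s{\left(d,P \right)} = - \frac{\left(123 + d\right) \left(\frac{14}{33} + P\right)}{2}$ ($s{\left(d,P \right)} = - \frac{\left(d + 123\right) \left(P + 2 \cdot 7 \frac{1}{26 + 7}\right)}{2} = - \frac{\left(123 + d\right) \left(P + 2 \cdot 7 \cdot \frac{1}{33}\right)}{2} = - \frac{\left(123 + d\right) \left(P + \frac{14}{33}\right)}{2} = - \frac{\left(123 + d\right) \left(\frac{14}{33} + P\right)}{2}$)
$s{\left(587,m{\left(-19,-18 \right)} \right)} - -323760 = \left(- \frac{287}{11} - \frac{123 \left(-54 - -162 + 6 \left(-19\right) - -342\right)}{2} - \frac{4109}{33} - \frac{1}{2} \left(-54 - -162 + 6 \left(-19\right) - -342\right) 587\right) - -323760 = \left(- \frac{287}{11} - \frac{123 \left(-54 + 162 - 114 + 342\right)}{2} - \frac{4109}{33} - \frac{1}{2} \left(-54 + 162 - 114 + 342\right) 587\right) + 323760 = \left(- \frac{287}{11} - 20664 - \frac{4109}{33} - 168 \cdot 587\right) + 323760 = \left(- \frac{287}{11} - 20664 - \frac{4109}{33} - 98616\right) + 323760 = - \frac{3941210}{33} + 323760 = \frac{6742870}{33}$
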